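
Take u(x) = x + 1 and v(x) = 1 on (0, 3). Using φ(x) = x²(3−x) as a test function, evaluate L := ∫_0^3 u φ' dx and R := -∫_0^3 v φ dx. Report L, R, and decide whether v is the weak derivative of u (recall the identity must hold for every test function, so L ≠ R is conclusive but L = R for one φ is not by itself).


LHS = -27/4, RHS = -27/4. Yes, v = u' weakly.

u(x) = x + 1, classical derivative u'(x) = 1.
φ(x) = x²(3−x), so φ'(x) = 3*x*(2 - x).
Note φ(0) = φ(3) = 0, so the boundary term u·φ vanishes.
LHS = ∫_0^3 u(x) φ'(x) dx = ∫_0^3 (-3*x^3 + 3*x^2 + 6*x) dx. Term by term:
  ∫_0^3 -3*x^3 dx = -243/4;  ∫_0^3 3*x^2 dx = 27;  ∫_0^3 6*x dx = 27.
Sum: -243/4 + 27 + 27 = -27/4.
So LHS = -27/4.
∫_0^3 v(x) φ(x) dx = ∫_0^3 (-x^3 + 3*x^2) dx. Term by term:
  ∫_0^3 -x^3 dx = -81/4;  ∫_0^3 3*x^2 dx = 27.
Sum: -81/4 + 27 = 27/4.
So RHS = -∫_0^3 v(x) φ(x) dx = -27/4.
LHS = RHS, so the identity holds for this test φ.
Moreover u is smooth here and v(x) = u'(x) = 1 pointwise, so the identity holds for every test function. Hence v is the weak derivative of u.


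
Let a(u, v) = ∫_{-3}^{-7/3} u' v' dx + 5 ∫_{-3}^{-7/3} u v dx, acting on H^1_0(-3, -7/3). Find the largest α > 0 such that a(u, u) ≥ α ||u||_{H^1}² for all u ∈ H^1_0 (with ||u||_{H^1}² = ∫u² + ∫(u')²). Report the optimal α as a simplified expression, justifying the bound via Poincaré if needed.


α = 1

Coercivity of a(·,·) on H^1_0(-3, -7/3) means a(u, u) ≥ α ||u||_{H^1}² for every u ∈ H^1_0.
The interval has length L = 2/3, and Poincaré/coercivity depend only on L. Here a(u, u) = ∫(u')² + (5)·∫u².
Here c = 5 ≥ 1, so a(u,u) = ∫(u')² + c∫u² ≥ ∫(u')² + ∫u² = ||u||_{H^1}², i.e. α = 1 works. No larger α is possible: a(u,u) ≥ α||u||_{H^1}² means (1−α)∫(u')² ≥ (α−c)∫u², and for the modes u_n = sin(nπ(x−x₀)/L) (x₀ the left endpoint) one has ∫u_n²/∫(u_n')² = (L/(nπ))² → 0, so a(u_n,u_n)/||u_n||_{H^1}² → 1. Hence the optimal constant is α = 1.
Therefore α = 1.


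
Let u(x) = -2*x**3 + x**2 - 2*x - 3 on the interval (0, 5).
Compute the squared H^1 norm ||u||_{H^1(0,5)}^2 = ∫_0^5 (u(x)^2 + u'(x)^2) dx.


||u||_{H^1}^2 = 1282040/21

The H^1 norm (squared) on an interval (0, L) is
  ||u||_{H^1}^2 = ∫_0^L u(x)^2 dx + ∫_0^L u'(x)^2 dx.
Compute u'(x) = -6*x**2 + 2*x - 2.
Then u(x)^2 = 4*x**6 - 4*x**5 + 9*x**4 + 8*x**3 - 2*x**2 + 12*x + 9 and u'(x)^2 = 36*x**4 - 24*x**3 + 28*x**2 - 8*x + 4.
Integrate each monomial from 0 to 5 using ∫_0^5 c·x^n dx = c·5^(n+1)/(n+1):
  ∫_0^5 u(x)^2 dx = ∫_0^5 (4*x^6 - 4*x^5 + 9*x^4 + 8*x^3 - 2*x^2 + 12*x + 9) dx. Term by term:
    ∫_0^5 4*x^6 dx = 312500/7;  ∫_0^5 -4*x^5 dx = -31250/3;  ∫_0^5 9*x^4 dx = 5625;
    ∫_0^5 8*x^3 dx = 1250;  ∫_0^5 -2*x^2 dx = -250/3;  ∫_0^5 12*x dx = 150;
    ∫_0^5 9 dx = 45.
  Sum: 312500/7 − 31250/3 + 5625 + 1250 − 250/3 + 150 + 45 = 288490/7.
  ∫_0^5 u'(x)^2 dx = ∫_0^5 (36*x^4 - 24*x^3 + 28*x^2 - 8*x + 4) dx. Term by term:
    ∫_0^5 36*x^4 dx = 22500;  ∫_0^5 -24*x^3 dx = -3750;  ∫_0^5 28*x^2 dx = 3500/3;
    ∫_0^5 -8*x dx = -100;  ∫_0^5 4 dx = 20.
  Sum: 22500 − 3750 + 3500/3 − 100 + 20 = 59510/3.
Adding: ||u||_{H^1}^2 = 288490/7 + 59510/3 = 1282040/21.


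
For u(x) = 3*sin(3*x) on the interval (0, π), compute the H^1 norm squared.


||u||_{H^1(0,π)}^2 = 45*π

u'(x) = 9*cos(3*x).
Expand u² and (u')² and integrate term by term on (0, π), using: for integers n ≥ 1, ∫_0^π sin²(nx) dx = ∫_0^π cos²(nx) dx = π/2; for n ≠ n', ∫_0^π sin(nx)sin(n'x) dx = ∫_0^π cos(nx)cos(n'x) dx = 0; and by product-to-sum, ∫_0^π sin(nx)cos(n'x) dx = ½∫_0^π [sin((n+n')x) + sin((n−n')x)] dx, which is 0 when n+n' is even and 2n/(n²−n'²) when n+n' is odd (it need not vanish on (0, π)).
  u² squared terms: (3)²·∫sin(3x)² dx = 9·π/2 = 9*π/2.
  So ∫_0^π u² dx = 9*π/2.
  (u')² squared terms: (9)²·∫cos(3x)² dx = 81·π/2 = 81*π/2.
  So ∫_0^π (u')² dx = 81*π/2.
||u||_{H^1}^2 = (9*π/2) + (81*π/2) = 45*π.


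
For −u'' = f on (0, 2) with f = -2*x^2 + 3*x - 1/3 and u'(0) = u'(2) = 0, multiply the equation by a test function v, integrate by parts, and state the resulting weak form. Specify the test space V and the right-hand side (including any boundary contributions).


V = H^1(0, 2) (no boundary constraint on v; u is determined up to an additive constant); weak form: ∫_0^2 u'v' dx = ∫_0^2 (-2*x^2 + 3*x - 1/3) v dx for all v ∈ V.

Multiply both sides by a test function v and integrate from 0 to 2:
  ∫_0^2 −u''(x) v(x) dx = ∫_0^2 f(x) v(x) dx.
Integrate the LHS by parts once:
  ∫_0^2 −u'' v dx = −[u'(x) v(x)]_0^2 + ∫_0^2 u'(x) v'(x) dx.
Thus ∫_0^2 u'(x) v'(x) dx = ∫_0^2 f(x) v(x) dx + [u'(x) v(x)]_0^2.
Choose V so that boundary terms are either known or forced to vanish.
u has homogeneous Neumann: u'(0) = u'(2) = 0. So [u' v]_0^2 = 0·v(2) − 0·v(0) = 0 for any v; take V = H^1(0, 2).
Weak formulation: find u (satisfying any essential BC) such that ∫_0^2 u'(x) v'(x) dx = ∫_0^2 f v dx for all v ∈ V (homogeneous Neumann, so boundary terms vanish).
Substituting f(x) = -2*x^2 + 3*x - 1/3, the right-hand side is ∫_0^2 (-2*x^2 + 3*x - 1/3) v dx.
Compatibility check (pure Neumann): taking v ≡ 1 ∈ V gives 0 = ∫_0^2 f dx + (0) − (0), i.e. ∫_0^2 f dx must equal u'(0) − u'(2) = 0. Indeed ∫_0^2 (-2*x^2 + 3*x - 1/3) dx = 0, so the data are compatible. The solution is then unique only up to an additive constant (fix it e.g. by requiring ∫_0^2 u dx = 0).


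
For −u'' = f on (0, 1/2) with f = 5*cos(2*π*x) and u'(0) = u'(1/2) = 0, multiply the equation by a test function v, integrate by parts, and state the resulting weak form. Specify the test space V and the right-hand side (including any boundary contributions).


V = H^1(0, 1/2) (no boundary constraint on v; u is determined up to an additive constant); weak form: ∫_0^1/2 u'v' dx = ∫_0^1/2 (5*cos(2*π*x)) v dx for all v ∈ V.

Multiply both sides by a test function v and integrate from 0 to 1/2:
  ∫_0^1/2 −u''(x) v(x) dx = ∫_0^1/2 f(x) v(x) dx.
Integrate the LHS by parts once:
  ∫_0^1/2 −u'' v dx = −[u'(x) v(x)]_0^1/2 + ∫_0^1/2 u'(x) v'(x) dx.
Thus ∫_0^1/2 u'(x) v'(x) dx = ∫_0^1/2 f(x) v(x) dx + [u'(x) v(x)]_0^1/2.
Choose V so that boundary terms are either known or forced to vanish.
u has homogeneous Neumann: u'(0) = u'(1/2) = 0. So [u' v]_0^1/2 = 0·v(1/2) − 0·v(0) = 0 for any v; take V = H^1(0, 1/2).
Weak formulation: find u (satisfying any essential BC) such that ∫_0^1/2 u'(x) v'(x) dx = ∫_0^1/2 f v dx for all v ∈ V (homogeneous Neumann, so boundary terms vanish).
Substituting f(x) = 5*cos(2*π*x), the right-hand side is ∫_0^1/2 (5*cos(2*π*x)) v dx.
Compatibility check (pure Neumann): taking v ≡ 1 ∈ V gives 0 = ∫_0^1/2 f dx + (0) − (0), i.e. ∫_0^1/2 f dx must equal u'(0) − u'(1/2) = 0. Indeed ∫_0^1/2 (5*cos(2*π*x)) dx = 0, so the data are compatible. The solution is then unique only up to an additive constant (fix it e.g. by requiring ∫_0^1/2 u dx = 0).


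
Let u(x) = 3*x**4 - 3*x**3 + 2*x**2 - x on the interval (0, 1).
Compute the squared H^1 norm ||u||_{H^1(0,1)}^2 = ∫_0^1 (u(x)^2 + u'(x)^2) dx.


||u||_{H^1}^2 = 1843/420

The H^1 norm (squared) on an interval (0, L) is
  ||u||_{H^1}^2 = ∫_0^L u(x)^2 dx + ∫_0^L u'(x)^2 dx.
Compute u'(x) = 12*x**3 - 9*x**2 + 4*x - 1.
Then u(x)^2 = 9*x**8 - 18*x**7 + 21*x**6 - 18*x**5 + 10*x**4 - 4*x**3 + x**2 and u'(x)^2 = 144*x**6 - 216*x**5 + 177*x**4 - 96*x**3 + 34*x**2 - 8*x + 1.
Integrate each monomial from 0 to 1 using ∫_0^1 c·x^n dx = c·1^(n+1)/(n+1):
  ∫_0^1 u(x)^2 dx = ∫_0^1 (9*x^8 - 18*x^7 + 21*x^6 - 18*x^5 + 10*x^4 - 4*x^3 + x^2) dx. Term by term:
    ∫_0^1 9*x^8 dx = 1;  ∫_0^1 -18*x^7 dx = -9/4;  ∫_0^1 21*x^6 dx = 3;
    ∫_0^1 -18*x^5 dx = -3;  ∫_0^1 10*x^4 dx = 2;  ∫_0^1 -4*x^3 dx = -1;
    ∫_0^1 x^2 dx = 1/3.
  Sum: 1 − 9/4 + 3 − 3 + 2 − 1 + 1/3 = 1/12.
  ∫_0^1 u'(x)^2 dx = ∫_0^1 (144*x^6 - 216*x^5 + 177*x^4 - 96*x^3 + 34*x^2 - 8*x + 1) dx. Term by term:
    ∫_0^1 144*x^6 dx = 144/7;  ∫_0^1 -216*x^5 dx = -36;  ∫_0^1 177*x^4 dx = 177/5;
    ∫_0^1 -96*x^3 dx = -24;  ∫_0^1 34*x^2 dx = 34/3;  ∫_0^1 -8*x dx = -4;
    ∫_0^1 1 dx = 1.
  Sum: 144/7 − 36 + 177/5 − 24 + 34/3 − 4 + 1 = 452/105.
Adding: ||u||_{H^1}^2 = 1/12 + 452/105 = 1843/420.


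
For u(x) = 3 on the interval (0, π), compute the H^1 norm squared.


||u||_{H^1(0,π)}^2 = 9*π

u'(x) = 0.
Expand u² and (u')² and integrate term by term on (0, π), using: for integers n ≥ 1, ∫_0^π sin²(nx) dx = ∫_0^π cos²(nx) dx = π/2; for n ≠ n', ∫_0^π sin(nx)sin(n'x) dx = ∫_0^π cos(nx)cos(n'x) dx = 0; and by product-to-sum, ∫_0^π sin(nx)cos(n'x) dx = ½∫_0^π [sin((n+n')x) + sin((n−n')x)] dx, which is 0 when n+n' is even and 2n/(n²−n'²) when n+n' is odd (it need not vanish on (0, π)). For the constant mode: ∫_0^π 1 dx = π, ∫_0^π cos(nx) dx = 0, ∫_0^π sin(nx) dx = (1−(−1)^n)/n.
  u² squared terms: (3)²·∫1 dx = 9·π = 9*π.
  So ∫_0^π u² dx = 9*π.
  u' ≡ 0, so ∫_0^π (u')² dx = 0.
||u||_{H^1}^2 = (9*π) + (0) = 9*π.


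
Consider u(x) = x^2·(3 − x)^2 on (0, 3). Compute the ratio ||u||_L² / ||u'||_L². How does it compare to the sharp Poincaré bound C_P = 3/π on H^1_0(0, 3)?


||u||_L² / ||u'||_L² = sqrt(3)/2 < C_P = 3/π.

u(x) = x^2·(3 − x)^2, so u'(x) = 2*x*(x - 3)*(2*x - 3).
u(x) = x^2·(3 − x)^2 vanishes at x = 0 and x = 3, so u ∈ H^1_0(0, 3). Differentiate via the product rule and integrate the resulting polynomials term by term.
  ∫_0^3 u² dx = ∫_0^3 (x^8 - 12*x^7 + 54*x^6 - 108*x^5 + 81*x^4) dx. Term by term:
    ∫_0^3 x^8 dx = 2187;  ∫_0^3 -12*x^7 dx = -19683/2;  ∫_0^3 54*x^6 dx = 118098/7;
    ∫_0^3 -108*x^5 dx = -13122;  ∫_0^3 81*x^4 dx = 19683/5.
  Sum: 2187 − 19683/2 + 118098/7 − 13122 + 19683/5 = 2187/70.
  ∫_0^3 (u')² dx = ∫_0^3 (16*x^6 - 144*x^5 + 468*x^4 - 648*x^3 + 324*x^2) dx. Term by term:
    ∫_0^3 16*x^6 dx = 34992/7;  ∫_0^3 -144*x^5 dx = -17496;  ∫_0^3 468*x^4 dx = 113724/5;
    ∫_0^3 -648*x^3 dx = -13122;  ∫_0^3 324*x^2 dx = 2916.
  Sum: 34992/7 − 17496 + 113724/5 − 13122 + 2916 = 1458/35.
∫_0^3 u² dx = 2187/70, so ||u||_L² = 27*sqrt(210)/70.
∫_0^3 (u')² dx = 1458/35, so ||u'||_L² = 27*sqrt(70)/35.
Ratio ||u||_L² / ||u'||_L² = sqrt(3)/2.
Sharp Poincaré constant on H^1_0(0, 3) is C_P = L/π = 3/π, achieved by sin(π/3·x).
A polynomial bump cannot attain the sharp Poincaré constant (only the first sine eigenfunction does), so the ratio is strictly less than C_P, consistent with ||u||_L² ≤ C_P ||u'||_L².


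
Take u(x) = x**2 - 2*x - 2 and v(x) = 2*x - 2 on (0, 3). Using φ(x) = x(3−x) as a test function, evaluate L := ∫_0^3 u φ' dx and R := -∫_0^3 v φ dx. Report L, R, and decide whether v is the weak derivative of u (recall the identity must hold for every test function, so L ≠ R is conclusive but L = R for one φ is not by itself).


LHS = -9/2, RHS = -9/2. Yes, v = u' weakly.

u(x) = x**2 - 2*x - 2, classical derivative u'(x) = 2*x - 2.
φ(x) = x(3−x), so φ'(x) = 3 - 2*x.
Note φ(0) = φ(3) = 0, so the boundary term u·φ vanishes.
LHS = ∫_0^3 u(x) φ'(x) dx = ∫_0^3 (-2*x^3 + 7*x^2 - 2*x - 6) dx. Term by term:
  ∫_0^3 -2*x^3 dx = -81/2;  ∫_0^3 7*x^2 dx = 63;  ∫_0^3 -2*x dx = -9;
  ∫_0^3 -6 dx = -18.
Sum: -81/2 + 63 − 9 − 18 = -9/2.
So LHS = -9/2.
∫_0^3 v(x) φ(x) dx = ∫_0^3 (-2*x^3 + 8*x^2 - 6*x) dx. Term by term:
  ∫_0^3 -2*x^3 dx = -81/2;  ∫_0^3 8*x^2 dx = 72;  ∫_0^3 -6*x dx = -27.
Sum: -81/2 + 72 − 27 = 9/2.
So RHS = -∫_0^3 v(x) φ(x) dx = -9/2.
LHS = RHS, so the identity holds for this test φ.
Moreover u is smooth here and v(x) = u'(x) = 2*x - 2 pointwise, so the identity holds for every test function. Hence v is the weak derivative of u.


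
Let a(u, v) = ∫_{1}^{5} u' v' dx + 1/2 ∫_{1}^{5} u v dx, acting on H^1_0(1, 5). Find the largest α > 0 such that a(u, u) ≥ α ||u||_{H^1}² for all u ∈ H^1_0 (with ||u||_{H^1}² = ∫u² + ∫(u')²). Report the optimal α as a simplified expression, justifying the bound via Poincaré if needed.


α = (8 + π^2)/(π^2 + 16)

Coercivity of a(·,·) on H^1_0(1, 5) means a(u, u) ≥ α ||u||_{H^1}² for every u ∈ H^1_0.
The interval has length L = 4, and Poincaré/coercivity depend only on L. Here a(u, u) = ∫(u')² + (1/2)·∫u².
Here 0 < c = 1/2 < 1. The condition a(u,u) ≥ α||u||_{H^1}² reads (1−α)∫(u')² ≥ (α−c)∫u². Any admissible α is ≤ 1 (rapidly oscillating u have ∫u²/∫(u')² → 0), and α = 1 would force 0 ≥ (1−c)∫u², impossible since c < 1; so 1−α > 0. By the sharp Poincaré inequality on H^1_0 of an interval of length L, ∫(u')² ≥ (π/L)²∫u² with equality for the first sine mode sin(π(x−x₀)/L) (x₀ the left endpoint), so the inequality holds for all u iff (1−α)(π/L)² ≥ α − c, i.e. α ≤ ((π/L)² + c)/((π/L)² + 1) = (1 + c(L/π)²)/(1 + (L/π)²). With (π/L)² = π^2/16 and c = 1/2, the largest admissible constant is α = ((π/L)² + c)/((π/L)² + 1).
Simplifying, α = (8 + π^2)/(π^2 + 16).


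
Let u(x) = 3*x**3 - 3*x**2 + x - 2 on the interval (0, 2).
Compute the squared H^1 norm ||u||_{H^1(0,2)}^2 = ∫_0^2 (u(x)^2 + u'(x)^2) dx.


||u||_{H^1}^2 = 25162/105

The H^1 norm (squared) on an interval (0, L) is
  ||u||_{H^1}^2 = ∫_0^L u(x)^2 dx + ∫_0^L u'(x)^2 dx.
Compute u'(x) = 9*x**2 - 6*x + 1.
Then u(x)^2 = 9*x**6 - 18*x**5 + 15*x**4 - 18*x**3 + 13*x**2 - 4*x + 4 and u'(x)^2 = 81*x**4 - 108*x**3 + 54*x**2 - 12*x + 1.
Integrate each monomial from 0 to 2 using ∫_0^2 c·x^n dx = c·2^(n+1)/(n+1):
  ∫_0^2 u(x)^2 dx = ∫_0^2 (9*x^6 - 18*x^5 + 15*x^4 - 18*x^3 + 13*x^2 - 4*x + 4) dx. Term by term:
    ∫_0^2 9*x^6 dx = 1152/7;  ∫_0^2 -18*x^5 dx = -192;  ∫_0^2 15*x^4 dx = 96;
    ∫_0^2 -18*x^3 dx = -72;  ∫_0^2 13*x^2 dx = 104/3;  ∫_0^2 -4*x dx = -8;
    ∫_0^2 4 dx = 8.
  Sum: 1152/7 − 192 + 96 − 72 + 104/3 − 8 + 8 = 656/21.
  ∫_0^2 u'(x)^2 dx = ∫_0^2 (81*x^4 - 108*x^3 + 54*x^2 - 12*x + 1) dx. Term by term:
    ∫_0^2 81*x^4 dx = 2592/5;  ∫_0^2 -108*x^3 dx = -432;  ∫_0^2 54*x^2 dx = 144;
    ∫_0^2 -12*x dx = -24;  ∫_0^2 1 dx = 2.
  Sum: 2592/5 − 432 + 144 − 24 + 2 = 1042/5.
Adding: ||u||_{H^1}^2 = 656/21 + 1042/5 = 25162/105.


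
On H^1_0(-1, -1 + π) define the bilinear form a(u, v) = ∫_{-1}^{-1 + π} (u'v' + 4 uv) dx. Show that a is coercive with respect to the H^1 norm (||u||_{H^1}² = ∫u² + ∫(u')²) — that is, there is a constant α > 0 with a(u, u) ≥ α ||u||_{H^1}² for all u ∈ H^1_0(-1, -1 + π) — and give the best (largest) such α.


α = 1

Coercivity of a(·,·) on H^1_0(-1, -1 + π) means a(u, u) ≥ α ||u||_{H^1}² for every u ∈ H^1_0.
The interval has length L = π, and Poincaré/coercivity depend only on L. Here a(u, u) = ∫(u')² + (4)·∫u².
Here c = 4 ≥ 1, so a(u,u) = ∫(u')² + c∫u² ≥ ∫(u')² + ∫u² = ||u||_{H^1}², i.e. α = 1 works. No larger α is possible: a(u,u) ≥ α||u||_{H^1}² means (1−α)∫(u')² ≥ (α−c)∫u², and for the modes u_n = sin(nπ(x−x₀)/L) (x₀ the left endpoint) one has ∫u_n²/∫(u_n')² = (L/(nπ))² → 0, so a(u_n,u_n)/||u_n||_{H^1}² → 1. Hence the optimal constant is α = 1.
Therefore α = 1.


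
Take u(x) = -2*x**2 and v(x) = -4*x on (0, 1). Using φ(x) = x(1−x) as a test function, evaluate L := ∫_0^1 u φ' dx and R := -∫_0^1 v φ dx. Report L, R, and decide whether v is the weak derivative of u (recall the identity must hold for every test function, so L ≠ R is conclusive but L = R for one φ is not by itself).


LHS = 1/3, RHS = 1/3. Yes, v = u' weakly.

u(x) = -2*x**2, classical derivative u'(x) = -4*x.
φ(x) = x(1−x), so φ'(x) = 1 - 2*x.
Note φ(0) = φ(1) = 0, so the boundary term u·φ vanishes.
LHS = ∫_0^1 u(x) φ'(x) dx = ∫_0^1 (4*x^3 - 2*x^2) dx. Term by term:
  ∫_0^1 4*x^3 dx = 1;  ∫_0^1 -2*x^2 dx = -2/3.
Sum: 1 − 2/3 = 1/3.
So LHS = 1/3.
∫_0^1 v(x) φ(x) dx = ∫_0^1 (4*x^3 - 4*x^2) dx. Term by term:
  ∫_0^1 4*x^3 dx = 1;  ∫_0^1 -4*x^2 dx = -4/3.
Sum: 1 − 4/3 = -1/3.
So RHS = -∫_0^1 v(x) φ(x) dx = 1/3.
LHS = RHS, so the identity holds for this test φ.
Moreover u is smooth here and v(x) = u'(x) = -4*x pointwise, so the identity holds for every test function. Hence v is the weak derivative of u.


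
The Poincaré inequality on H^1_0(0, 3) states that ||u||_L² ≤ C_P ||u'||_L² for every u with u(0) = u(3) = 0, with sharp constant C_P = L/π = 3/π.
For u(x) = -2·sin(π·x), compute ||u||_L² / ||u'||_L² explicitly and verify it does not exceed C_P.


||u||_L² / ||u'||_L² = 1/π < C_P = 3/π.

u(x) = -2·sin(π·x), so u'(x) = -2*π*cos(π*x).
Writing u(x) = A·sin(kπx/L) with A = -2 and k = 3, use ∫_0^L sin²(kπx/L) dx = L/2 and ∫_0^L cos²(kπx/L) dx = L/2.
u² = 4·sin²(π·x) and (u')² = 4*π^2·cos²(π·x), and each of sin², cos² integrates to L/2 = 3/2 over (0, 3).
∫_0^3 u² dx = 6, so ||u||_L² = sqrt(6).
∫_0^3 (u')² dx = 6*π^2, so ||u'||_L² = sqrt(6)*π.
Ratio ||u||_L² / ||u'||_L² = 1/π.
Sharp Poincaré constant on H^1_0(0, 3) is C_P = L/π = 3/π, achieved by sin(π/3·x).
This is the k = 3 harmonic; the ratio L/(kπ) is strictly less than C_P = L/π, consistent with the sharp inequality ||u||_L² ≤ C_P ||u'||_L².


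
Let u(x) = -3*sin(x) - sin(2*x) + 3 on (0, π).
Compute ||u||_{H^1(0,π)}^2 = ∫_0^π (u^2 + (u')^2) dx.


||u||_{H^1(0,π)}^2 = -36 + 41*π/2

u'(x) = -3*cos(x) - 2*cos(2*x).
Expand u² and (u')² and integrate term by term on (0, π), using: for integers n ≥ 1, ∫_0^π sin²(nx) dx = ∫_0^π cos²(nx) dx = π/2; for n ≠ n', ∫_0^π sin(nx)sin(n'x) dx = ∫_0^π cos(nx)cos(n'x) dx = 0; and by product-to-sum, ∫_0^π sin(nx)cos(n'x) dx = ½∫_0^π [sin((n+n')x) + sin((n−n')x)] dx, which is 0 when n+n' is even and 2n/(n²−n'²) when n+n' is odd (it need not vanish on (0, π)). For the constant mode: ∫_0^π 1 dx = π, ∫_0^π cos(nx) dx = 0, ∫_0^π sin(nx) dx = (1−(−1)^n)/n.
  u² squared terms: (3)²·∫1 dx = 9·π = 9*π;  (-1)²·∫sin(2x)² dx = 1·π/2 = π/2;  (-3)²·∫sin(x)² dx = 9·π/2 = 9*π/2.
  u² cross terms: 2·(3)·(-1)·∫1·sin(2x) dx = -6·(0) = 0;  2·(3)·(-3)·∫1·sin(x) dx = -18·(2) = -36;  2·(-1)·(-3)·∫sin(2x)·sin(x) dx = 6·(0) = 0.
  So ∫_0^π u² dx = 9*π + π/2 + 9*π/2 + 0 − 36 + 0 = -36 + 14*π.
  (u')² squared terms: (-3)²·∫cos(x)² dx = 9·π/2 = 9*π/2;  (-2)²·∫cos(2x)² dx = 4·π/2 = 2*π.
  (u')² cross terms: 2·(-3)·(-2)·∫cos(x)·cos(2x) dx = 12·(0) = 0.
  So ∫_0^π (u')² dx = 9*π/2 + 2*π + 0 = 13*π/2.
||u||_{H^1}^2 = (-36 + 14*π) + (13*π/2) = -36 + 41*π/2.


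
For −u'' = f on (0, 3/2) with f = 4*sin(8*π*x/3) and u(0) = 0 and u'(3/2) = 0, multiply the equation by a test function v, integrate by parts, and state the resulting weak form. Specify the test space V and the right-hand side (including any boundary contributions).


V = {v ∈ H^1(0, 3/2) : v(0) = 0} (test functions vanish at x = 0 where u is specified); weak form: ∫_0^3/2 u'v' dx = ∫_0^3/2 (4*sin(8*π*x/3)) v dx for all v ∈ V.

Multiply both sides by a test function v and integrate from 0 to 3/2:
  ∫_0^3/2 −u''(x) v(x) dx = ∫_0^3/2 f(x) v(x) dx.
Integrate the LHS by parts once:
  ∫_0^3/2 −u'' v dx = −[u'(x) v(x)]_0^3/2 + ∫_0^3/2 u'(x) v'(x) dx.
Thus ∫_0^3/2 u'(x) v'(x) dx = ∫_0^3/2 f(x) v(x) dx + [u'(x) v(x)]_0^3/2.
Choose V so that boundary terms are either known or forced to vanish.
Mixed BC: u(0) = 0 (Dirichlet) and u'(3/2) = 0 (Neumann). Define V = {v ∈ H^1(0, 3/2) : v(0) = 0}. Then [u' v]_0^3/2 = u'(3/2)·v(3/2) − u'(0)·0 = 0.
Weak formulation: find u (satisfying any essential BC) such that ∫_0^3/2 u'(x) v'(x) dx = ∫_0^3/2 f v dx for all v ∈ V (Dirichlet at 0 absorbed into V; the Neumann datum at x = 3/2 is zero, so no boundary term remains).
Substituting f(x) = 4*sin(8*π*x/3), the right-hand side is ∫_0^3/2 (4*sin(8*π*x/3)) v dx.


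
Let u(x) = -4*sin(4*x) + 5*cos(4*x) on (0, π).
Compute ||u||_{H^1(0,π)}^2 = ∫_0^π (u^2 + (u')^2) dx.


||u||_{H^1(0,π)}^2 = 697*π/2

u'(x) = -20*sin(4*x) - 16*cos(4*x).
Expand u² and (u')² and integrate term by term on (0, π), using: for integers n ≥ 1, ∫_0^π sin²(nx) dx = ∫_0^π cos²(nx) dx = π/2; for n ≠ n', ∫_0^π sin(nx)sin(n'x) dx = ∫_0^π cos(nx)cos(n'x) dx = 0; and by product-to-sum, ∫_0^π sin(nx)cos(n'x) dx = ½∫_0^π [sin((n+n')x) + sin((n−n')x)] dx, which is 0 when n+n' is even and 2n/(n²−n'²) when n+n' is odd (it need not vanish on (0, π)).
  u² squared terms: (-4)²·∫sin(4x)² dx = 16·π/2 = 8*π;  (5)²·∫cos(4x)² dx = 25·π/2 = 25*π/2.
  u² cross terms: 2·(-4)·(5)·∫sin(4x)·cos(4x) dx = -40·(0) = 0.
  So ∫_0^π u² dx = 8*π + 25*π/2 + 0 = 41*π/2.
  (u')² squared terms: (-20)²·∫sin(4x)² dx = 400·π/2 = 200*π;  (-16)²·∫cos(4x)² dx = 256·π/2 = 128*π.
  (u')² cross terms: 2·(-20)·(-16)·∫sin(4x)·cos(4x) dx = 640·(0) = 0.
  So ∫_0^π (u')² dx = 200*π + 128*π + 0 = 328*π.
||u||_{H^1}^2 = (41*π/2) + (328*π) = 697*π/2.


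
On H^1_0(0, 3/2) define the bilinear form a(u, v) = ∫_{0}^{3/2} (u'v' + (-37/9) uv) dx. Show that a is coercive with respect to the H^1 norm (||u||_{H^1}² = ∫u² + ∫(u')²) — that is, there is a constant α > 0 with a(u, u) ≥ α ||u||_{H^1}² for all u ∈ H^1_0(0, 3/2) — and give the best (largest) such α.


α = (-37 + 4*π^2)/(9 + 4*π^2)

Coercivity of a(·,·) on H^1_0(0, 3/2) means a(u, u) ≥ α ||u||_{H^1}² for every u ∈ H^1_0.
The interval has length L = 3/2, and Poincaré/coercivity depend only on L. Here a(u, u) = ∫(u')² + (-37/9)·∫u².
Here c = -37/9 < 0 with |c| < (π/L)² = 4*π^2/9, so coercivity still holds. The condition a(u,u) ≥ α||u||_{H^1}² reads (1−α)∫(u')² ≥ (α−c)∫u². Any admissible α is ≤ 1 (rapidly oscillating u have ∫u²/∫(u')² → 0), and α = 1 would force 0 ≥ (1−c)∫u², impossible since c < 1; so 1−α > 0. By the sharp Poincaré inequality on H^1_0 of an interval of length L, ∫(u')² ≥ (π/L)²∫u² with equality for the first sine mode sin(π(x−x₀)/L) (x₀ the left endpoint), so the inequality holds for all u iff (1−α)(π/L)² ≥ α − c, i.e. α ≤ ((π/L)² + c)/((π/L)² + 1) = (1 + c(L/π)²)/(1 + (L/π)²). (Direct route, valid since c ≤ 0: Poincaré gives c∫u² ≥ c(L/π)²∫(u')², so a(u,u) ≥ (1 + c(L/π)²)∫(u')², while ||u||_{H^1}² ≤ (1 + (L/π)²)∫(u')²; dividing yields the same α.) With (π/L)² = 4*π^2/9 and c = -37/9, the largest admissible constant is α = ((π/L)² + c)/((π/L)² + 1).
Simplifying, α = (-37 + 4*π^2)/(9 + 4*π^2).


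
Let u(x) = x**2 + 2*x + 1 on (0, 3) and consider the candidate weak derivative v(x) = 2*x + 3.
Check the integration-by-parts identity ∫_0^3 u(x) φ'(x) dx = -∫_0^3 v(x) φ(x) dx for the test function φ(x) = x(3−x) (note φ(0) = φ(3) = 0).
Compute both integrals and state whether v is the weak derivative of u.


LHS = -45/2, RHS = -27. No, v is not the weak derivative of u.

u(x) = x**2 + 2*x + 1, classical derivative u'(x) = 2*x + 2.
φ(x) = x(3−x), so φ'(x) = 3 - 2*x.
Note φ(0) = φ(3) = 0, so the boundary term u·φ vanishes.
LHS = ∫_0^3 u(x) φ'(x) dx = ∫_0^3 (-2*x^3 - x^2 + 4*x + 3) dx. Term by term:
  ∫_0^3 -2*x^3 dx = -81/2;  ∫_0^3 -x^2 dx = -9;  ∫_0^3 4*x dx = 18;
  ∫_0^3 3 dx = 9.
Sum: -81/2 − 9 + 18 + 9 = -45/2.
So LHS = -45/2.
∫_0^3 v(x) φ(x) dx = ∫_0^3 (-2*x^3 + 3*x^2 + 9*x) dx. Term by term:
  ∫_0^3 -2*x^3 dx = -81/2;  ∫_0^3 3*x^2 dx = 27;  ∫_0^3 9*x dx = 81/2.
Sum: -81/2 + 27 + 81/2 = 27.
So RHS = -∫_0^3 v(x) φ(x) dx = -27.
LHS − RHS = 9/2 ≠ 0, so the identity fails.
(For a valid weak derivative the identity must hold for EVERY test function, in particular this one. The failure shows v is NOT the weak derivative of u.)
Correct weak derivative would be u'(x) = 2*x + 2.


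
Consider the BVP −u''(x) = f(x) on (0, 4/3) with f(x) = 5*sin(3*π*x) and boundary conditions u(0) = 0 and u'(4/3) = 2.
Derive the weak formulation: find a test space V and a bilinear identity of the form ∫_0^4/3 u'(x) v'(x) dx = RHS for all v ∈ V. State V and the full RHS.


V = {v ∈ H^1(0, 4/3) : v(0) = 0} (test functions vanish at x = 0 where u is specified); weak form: ∫_0^4/3 u'v' dx = ∫_0^4/3 (5*sin(3*π*x)) v dx + 2·v(4/3) for all v ∈ V.

Multiply both sides by a test function v and integrate from 0 to 4/3:
  ∫_0^4/3 −u''(x) v(x) dx = ∫_0^4/3 f(x) v(x) dx.
Integrate the LHS by parts once:
  ∫_0^4/3 −u'' v dx = −[u'(x) v(x)]_0^4/3 + ∫_0^4/3 u'(x) v'(x) dx.
Thus ∫_0^4/3 u'(x) v'(x) dx = ∫_0^4/3 f(x) v(x) dx + [u'(x) v(x)]_0^4/3.
Choose V so that boundary terms are either known or forced to vanish.
Mixed BC: u(0) = 0 (Dirichlet) and u'(4/3) = 2 (Neumann). Define V = {v ∈ H^1(0, 4/3) : v(0) = 0}. Then [u' v]_0^4/3 = u'(4/3)·v(4/3) − u'(0)·0 = 2·v(4/3).
Weak formulation: find u (satisfying any essential BC) such that ∫_0^4/3 u'(x) v'(x) dx = ∫_0^4/3 f v dx + 2·v(4/3) for all v ∈ V (Dirichlet at 0 absorbed into V; Neumann datum at x = 4/3 contributes the boundary term).
Substituting f(x) = 5*sin(3*π*x), the right-hand side is ∫_0^4/3 (5*sin(3*π*x)) v dx + 2·v(4/3).


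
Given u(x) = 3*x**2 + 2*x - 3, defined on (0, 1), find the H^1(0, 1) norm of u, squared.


||u||_{H^1}^2 = 467/15

The H^1 norm (squared) on an interval (0, L) is
  ||u||_{H^1}^2 = ∫_0^L u(x)^2 dx + ∫_0^L u'(x)^2 dx.
Compute u'(x) = 6*x + 2.
Then u(x)^2 = 9*x**4 + 12*x**3 - 14*x**2 - 12*x + 9 and u'(x)^2 = 36*x**2 + 24*x + 4.
Integrate each monomial from 0 to 1 using ∫_0^1 c·x^n dx = c·1^(n+1)/(n+1):
  ∫_0^1 u(x)^2 dx = ∫_0^1 (9*x^4 + 12*x^3 - 14*x^2 - 12*x + 9) dx. Term by term:
    ∫_0^1 9*x^4 dx = 9/5;  ∫_0^1 12*x^3 dx = 3;  ∫_0^1 -14*x^2 dx = -14/3;
    ∫_0^1 -12*x dx = -6;  ∫_0^1 9 dx = 9.
  Sum: 9/5 + 3 − 14/3 − 6 + 9 = 47/15.
  ∫_0^1 u'(x)^2 dx = ∫_0^1 (36*x^2 + 24*x + 4) dx. Term by term:
    ∫_0^1 36*x^2 dx = 12;  ∫_0^1 24*x dx = 12;  ∫_0^1 4 dx = 4.
  Sum: 12 + 12 + 4 = 28.
Adding: ||u||_{H^1}^2 = 47/15 + 28 = 467/15.


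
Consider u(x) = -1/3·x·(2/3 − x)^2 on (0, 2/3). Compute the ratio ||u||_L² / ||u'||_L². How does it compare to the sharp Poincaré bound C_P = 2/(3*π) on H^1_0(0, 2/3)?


||u||_L² / ||u'||_L² = sqrt(14)/21 < C_P = 2/(3*π).

u(x) = -1/3·x·(2/3 − x)^2, so u'(x) = (2 - 9*x)*(3*x - 2)/27.
u(x) = -1/3·x·(2/3 − x)^2 vanishes at x = 0 and x = 2/3, so u ∈ H^1_0(0, 2/3). Differentiate via the product rule and integrate the resulting polynomials term by term.
  ∫_0^2/3 u² dx = ∫_0^2/3 (x^6/9 - 8*x^5/27 + 8*x^4/27 - 32*x^3/243 + 16*x^2/729) dx. Term by term:
    ∫_0^2/3 x^6/9 dx = 128/137781;  ∫_0^2/3 -8*x^5/27 dx = -256/59049;  ∫_0^2/3 8*x^4/27 dx = 256/32805;
    ∫_0^2/3 -32*x^3/243 dx = -128/19683;  ∫_0^2/3 16*x^2/729 dx = 128/59049.
  Sum: 128/137781 − 256/59049 + 256/32805 − 128/19683 + 128/59049 = 128/2066715.
  ∫_0^2/3 (u')² dx = ∫_0^2/3 (x^4 - 16*x^3/9 + 88*x^2/81 - 64*x/243 + 16/729) dx. Term by term:
    ∫_0^2/3 x^4 dx = 32/1215;  ∫_0^2/3 -16*x^3/9 dx = -64/729;  ∫_0^2/3 88*x^2/81 dx = 704/6561;
    ∫_0^2/3 -64*x/243 dx = -128/2187;  ∫_0^2/3 16/729 dx = 32/2187.
  Sum: 32/1215 − 64/729 + 704/6561 − 128/2187 + 32/2187 = 64/32805.
∫_0^2/3 u² dx = 128/2066715, so ||u||_L² = 8*sqrt(70)/8505.
∫_0^2/3 (u')² dx = 64/32805, so ||u'||_L² = 8*sqrt(5)/405.
Ratio ||u||_L² / ||u'||_L² = sqrt(14)/21.
Sharp Poincaré constant on H^1_0(0, 2/3) is C_P = L/π = 2/(3*π), achieved by sin(3*π/2·x).
A polynomial bump cannot attain the sharp Poincaré constant (only the first sine eigenfunction does), so the ratio is strictly less than C_P, consistent with ||u||_L² ≤ C_P ||u'||_L².


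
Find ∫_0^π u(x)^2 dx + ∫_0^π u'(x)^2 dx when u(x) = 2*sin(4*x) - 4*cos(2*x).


||u||_{H^1(0,π)}^2 = 74*π

u'(x) = 8*sin(2*x) + 8*cos(4*x).
Expand u² and (u')² and integrate term by term on (0, π), using: for integers n ≥ 1, ∫_0^π sin²(nx) dx = ∫_0^π cos²(nx) dx = π/2; for n ≠ n', ∫_0^π sin(nx)sin(n'x) dx = ∫_0^π cos(nx)cos(n'x) dx = 0; and by product-to-sum, ∫_0^π sin(nx)cos(n'x) dx = ½∫_0^π [sin((n+n')x) + sin((n−n')x)] dx, which is 0 when n+n' is even and 2n/(n²−n'²) when n+n' is odd (it need not vanish on (0, π)).
  u² squared terms: (-4)²·∫cos(2x)² dx = 16·π/2 = 8*π;  (2)²·∫sin(4x)² dx = 4·π/2 = 2*π.
  u² cross terms: 2·(-4)·(2)·∫cos(2x)·sin(4x) dx = -16·(0) = 0.
  So ∫_0^π u² dx = 8*π + 2*π + 0 = 10*π.
  (u')² squared terms: (8)²·∫cos(4x)² dx = 64·π/2 = 32*π;  (8)²·∫sin(2x)² dx = 64·π/2 = 32*π.
  (u')² cross terms: 2·(8)·(8)·∫cos(4x)·sin(2x) dx = 128·(0) = 0.
  So ∫_0^π (u')² dx = 32*π + 32*π + 0 = 64*π.
||u||_{H^1}^2 = (10*π) + (64*π) = 74*π.


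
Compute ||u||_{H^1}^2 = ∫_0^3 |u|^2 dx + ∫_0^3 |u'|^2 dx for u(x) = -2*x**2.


||u||_{H^1}^2 = 1692/5

The H^1 norm (squared) on an interval (0, L) is
  ||u||_{H^1}^2 = ∫_0^L u(x)^2 dx + ∫_0^L u'(x)^2 dx.
Compute u'(x) = -4*x.
Then u(x)^2 = 4*x**4 and u'(x)^2 = 16*x**2.
Integrate each monomial from 0 to 3 using ∫_0^3 c·x^n dx = c·3^(n+1)/(n+1):
  ∫_0^3 u(x)^2 dx = ∫_0^3 (4*x^4) dx. Term by term:
    ∫_0^3 4*x^4 dx = 972/5.
  ∫_0^3 u'(x)^2 dx = ∫_0^3 (16*x^2) dx. Term by term:
    ∫_0^3 16*x^2 dx = 144.
Adding: ||u||_{H^1}^2 = 972/5 + 144 = 1692/5.


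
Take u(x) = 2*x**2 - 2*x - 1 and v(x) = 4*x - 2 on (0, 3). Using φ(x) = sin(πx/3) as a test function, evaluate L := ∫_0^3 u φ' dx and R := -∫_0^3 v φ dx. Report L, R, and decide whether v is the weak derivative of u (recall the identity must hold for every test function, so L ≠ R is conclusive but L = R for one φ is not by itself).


LHS = -24/π, RHS = -24/π. Yes, v = u' weakly.

u(x) = 2*x**2 - 2*x - 1, classical derivative u'(x) = 4*x - 2.
φ(x) = sin(πx/3), so φ'(x) = π*cos(π*x/3)/3.
Note φ(0) = φ(3) = 0, so the boundary term u·φ vanishes.
LHS = ∫_0^3 u(x) φ'(x) dx = ∫_0^3 (2*π*x^2*cos(π*x/3)/3 - 2*π*x*cos(π*x/3)/3 - π*cos(π*x/3)/3) dx. Term by term:
  ∫_0^3 -π*cos(π*x/3)/3 dx = 0;  ∫_0^3 -2*π*x*cos(π*x/3)/3 dx = 12/π;  ∫_0^3 2*π*x^2*cos(π*x/3)/3 dx = -36/π.
Sum: 0 + 12/π − 36/π = -24/π.
So LHS = -24/π.
∫_0^3 v(x) φ(x) dx = ∫_0^3 (4*x*sin(π*x/3) - 2*sin(π*x/3)) dx. Term by term:
  ∫_0^3 -2*sin(π*x/3) dx = -12/π;  ∫_0^3 4*x*sin(π*x/3) dx = 36/π.
Sum: -12/π + 36/π = 24/π.
So RHS = -∫_0^3 v(x) φ(x) dx = -24/π.
LHS = RHS, so the identity holds for this test φ.
Moreover u is smooth here and v(x) = u'(x) = 4*x - 2 pointwise, so the identity holds for every test function. Hence v is the weak derivative of u.


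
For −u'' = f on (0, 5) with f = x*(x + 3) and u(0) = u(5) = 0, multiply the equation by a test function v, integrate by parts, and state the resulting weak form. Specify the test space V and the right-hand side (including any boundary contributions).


V = H^1_0(0, 5) (so v(0) = v(5) = 0); weak form: ∫_0^5 u'v' dx = ∫_0^5 (x*(x + 3)) v dx for all v ∈ V.

Multiply both sides by a test function v and integrate from 0 to 5:
  ∫_0^5 −u''(x) v(x) dx = ∫_0^5 f(x) v(x) dx.
Integrate the LHS by parts once:
  ∫_0^5 −u'' v dx = −[u'(x) v(x)]_0^5 + ∫_0^5 u'(x) v'(x) dx.
Thus ∫_0^5 u'(x) v'(x) dx = ∫_0^5 f(x) v(x) dx + [u'(x) v(x)]_0^5.
Choose V so that boundary terms are either known or forced to vanish.
u is Dirichlet: u(0) = u(5) = 0. Let V = H^1_0(0, 5); then v(0) = v(5) = 0, and [u' v]_0^5 = 0.
Weak formulation: find u (satisfying any essential BC) such that ∫_0^5 u'(x) v'(x) dx = ∫_0^5 f v dx for all v ∈ V.
Substituting f(x) = x*(x + 3), the right-hand side is ∫_0^5 (x*(x + 3)) v dx.


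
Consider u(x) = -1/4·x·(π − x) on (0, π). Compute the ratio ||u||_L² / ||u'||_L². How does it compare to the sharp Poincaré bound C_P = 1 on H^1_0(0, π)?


||u||_L² / ||u'||_L² = sqrt(10)*π/10 < C_P = 1.

u(x) = -1/4·x·(π − x), so u'(x) = x/2 - π/4.
u(x) = -1/4·x·(π − x) vanishes at x = 0 and x = π, so u ∈ H^1_0(0, π). Differentiate via the product rule and integrate the resulting polynomials term by term.
  ∫_0^π u² dx = ∫_0^π (x^4/16 - π*x^3/8 + π^2*x^2/16) dx. Term by term:
    ∫_0^π x^4/16 dx = π^5/80;  ∫_0^π -π*x^3/8 dx = -π^5/32;  ∫_0^π π^2*x^2/16 dx = π^5/48.
  Sum: π^5/80 − π^5/32 + π^5/48 = π^5/480.
  ∫_0^π (u')² dx = ∫_0^π (x^2/4 - π*x/4 + π^2/16) dx. Term by term:
    ∫_0^π x^2/4 dx = π^3/12;  ∫_0^π -π*x/4 dx = -π^3/8;  ∫_0^π π^2/16 dx = π^3/16.
  Sum: π^3/12 − π^3/8 + π^3/16 = π^3/48.
∫_0^π u² dx = π^5/480, so ||u||_L² = sqrt(30)*π^(5/2)/120.
∫_0^π (u')² dx = π^3/48, so ||u'||_L² = sqrt(3)*π^(3/2)/12.
Ratio ||u||_L² / ||u'||_L² = sqrt(10)*π/10.
Sharp Poincaré constant on H^1_0(0, π) is C_P = L/π = 1, achieved by sin(x).
A polynomial bump cannot attain the sharp Poincaré constant (only the first sine eigenfunction does), so the ratio is strictly less than C_P, consistent with ||u||_L² ≤ C_P ||u'||_L².


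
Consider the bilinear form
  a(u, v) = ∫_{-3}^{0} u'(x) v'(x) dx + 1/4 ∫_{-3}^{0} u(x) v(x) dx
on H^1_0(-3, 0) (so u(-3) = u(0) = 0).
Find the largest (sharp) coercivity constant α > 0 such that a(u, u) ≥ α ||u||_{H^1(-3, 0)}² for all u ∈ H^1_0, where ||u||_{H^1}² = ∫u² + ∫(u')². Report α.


α = (9/4 + π^2)/(9 + π^2)

Coercivity of a(·,·) on H^1_0(-3, 0) means a(u, u) ≥ α ||u||_{H^1}² for every u ∈ H^1_0.
The interval has length L = 3, and Poincaré/coercivity depend only on L. Here a(u, u) = ∫(u')² + (1/4)·∫u².
Here 0 < c = 1/4 < 1. The condition a(u,u) ≥ α||u||_{H^1}² reads (1−α)∫(u')² ≥ (α−c)∫u². Any admissible α is ≤ 1 (rapidly oscillating u have ∫u²/∫(u')² → 0), and α = 1 would force 0 ≥ (1−c)∫u², impossible since c < 1; so 1−α > 0. By the sharp Poincaré inequality on H^1_0 of an interval of length L, ∫(u')² ≥ (π/L)²∫u² with equality for the first sine mode sin(π(x−x₀)/L) (x₀ the left endpoint), so the inequality holds for all u iff (1−α)(π/L)² ≥ α − c, i.e. α ≤ ((π/L)² + c)/((π/L)² + 1) = (1 + c(L/π)²)/(1 + (L/π)²). With (π/L)² = π^2/9 and c = 1/4, the largest admissible constant is α = ((π/L)² + c)/((π/L)² + 1).
Simplifying, α = (9/4 + π^2)/(9 + π^2).


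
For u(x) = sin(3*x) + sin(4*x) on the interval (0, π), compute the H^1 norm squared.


||u||_{H^1(0,π)}^2 = 27*π/2

u'(x) = 3*cos(3*x) + 4*cos(4*x).
Expand u² and (u')² and integrate term by term on (0, π), using: for integers n ≥ 1, ∫_0^π sin²(nx) dx = ∫_0^π cos²(nx) dx = π/2; for n ≠ n', ∫_0^π sin(nx)sin(n'x) dx = ∫_0^π cos(nx)cos(n'x) dx = 0; and by product-to-sum, ∫_0^π sin(nx)cos(n'x) dx = ½∫_0^π [sin((n+n')x) + sin((n−n')x)] dx, which is 0 when n+n' is even and 2n/(n²−n'²) when n+n' is odd (it need not vanish on (0, π)).
  u² squared terms: (1)²·∫sin(3x)² dx = 1·π/2 = π/2;  (1)²·∫sin(4x)² dx = 1·π/2 = π/2.
  u² cross terms: 2·(1)·(1)·∫sin(3x)·sin(4x) dx = 2·(0) = 0.
  So ∫_0^π u² dx = π/2 + π/2 + 0 = π.
  (u')² squared terms: (3)²·∫cos(3x)² dx = 9·π/2 = 9*π/2;  (4)²·∫cos(4x)² dx = 16·π/2 = 8*π.
  (u')² cross terms: 2·(3)·(4)·∫cos(3x)·cos(4x) dx = 24·(0) = 0.
  So ∫_0^π (u')² dx = 9*π/2 + 8*π + 0 = 25*π/2.
||u||_{H^1}^2 = (π) + (25*π/2) = 27*π/2.


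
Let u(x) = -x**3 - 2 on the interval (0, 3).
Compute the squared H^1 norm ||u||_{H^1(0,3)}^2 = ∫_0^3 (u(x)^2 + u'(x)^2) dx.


||u||_{H^1}^2 = 29499/35

The H^1 norm (squared) on an interval (0, L) is
  ||u||_{H^1}^2 = ∫_0^L u(x)^2 dx + ∫_0^L u'(x)^2 dx.
Compute u'(x) = -3*x**2.
Then u(x)^2 = x**6 + 4*x**3 + 4 and u'(x)^2 = 9*x**4.
Integrate each monomial from 0 to 3 using ∫_0^3 c·x^n dx = c·3^(n+1)/(n+1):
  ∫_0^3 u(x)^2 dx = ∫_0^3 (x^6 + 4*x^3 + 4) dx. Term by term:
    ∫_0^3 x^6 dx = 2187/7;  ∫_0^3 4*x^3 dx = 81;  ∫_0^3 4 dx = 12.
  Sum: 2187/7 + 81 + 12 = 2838/7.
  ∫_0^3 u'(x)^2 dx = ∫_0^3 (9*x^4) dx. Term by term:
    ∫_0^3 9*x^4 dx = 2187/5.
Adding: ||u||_{H^1}^2 = 2838/7 + 2187/5 = 29499/35.


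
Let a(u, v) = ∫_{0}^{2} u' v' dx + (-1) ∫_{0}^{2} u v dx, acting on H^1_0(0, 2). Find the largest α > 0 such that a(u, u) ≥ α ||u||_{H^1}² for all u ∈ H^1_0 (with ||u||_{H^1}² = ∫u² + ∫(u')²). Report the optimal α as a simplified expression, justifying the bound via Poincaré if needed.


α = (-4 + π^2)/(4 + π^2)

Coercivity of a(·,·) on H^1_0(0, 2) means a(u, u) ≥ α ||u||_{H^1}² for every u ∈ H^1_0.
The interval has length L = 2, and Poincaré/coercivity depend only on L. Here a(u, u) = ∫(u')² + (-1)·∫u².
Here c = -1 < 0 with |c| < (π/L)² = π^2/4, so coercivity still holds. The condition a(u,u) ≥ α||u||_{H^1}² reads (1−α)∫(u')² ≥ (α−c)∫u². Any admissible α is ≤ 1 (rapidly oscillating u have ∫u²/∫(u')² → 0), and α = 1 would force 0 ≥ (1−c)∫u², impossible since c < 1; so 1−α > 0. By the sharp Poincaré inequality on H^1_0 of an interval of length L, ∫(u')² ≥ (π/L)²∫u² with equality for the first sine mode sin(π(x−x₀)/L) (x₀ the left endpoint), so the inequality holds for all u iff (1−α)(π/L)² ≥ α − c, i.e. α ≤ ((π/L)² + c)/((π/L)² + 1) = (1 + c(L/π)²)/(1 + (L/π)²). (Direct route, valid since c ≤ 0: Poincaré gives c∫u² ≥ c(L/π)²∫(u')², so a(u,u) ≥ (1 + c(L/π)²)∫(u')², while ||u||_{H^1}² ≤ (1 + (L/π)²)∫(u')²; dividing yields the same α.) With (π/L)² = π^2/4 and c = -1, the largest admissible constant is α = ((π/L)² + c)/((π/L)² + 1).
Simplifying, α = (-4 + π^2)/(4 + π^2).


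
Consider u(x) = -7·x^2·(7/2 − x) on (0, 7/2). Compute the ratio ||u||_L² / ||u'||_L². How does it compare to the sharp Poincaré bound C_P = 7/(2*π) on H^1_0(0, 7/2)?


||u||_L² / ||u'||_L² = sqrt(14)/4 < C_P = 7/(2*π).

u(x) = -7·x^2·(7/2 − x), so u'(x) = 7*x*(3*x - 7).
u(x) = -7·x^2·(7/2 − x) vanishes at x = 0 and x = 7/2, so u ∈ H^1_0(0, 7/2). Differentiate via the product rule and integrate the resulting polynomials term by term.
  ∫_0^7/2 u² dx = ∫_0^7/2 (49*x^6 - 343*x^5 + 2401*x^4/4) dx. Term by term:
    ∫_0^7/2 49*x^6 dx = 5764801/128;  ∫_0^7/2 -343*x^5 dx = -40353607/384;  ∫_0^7/2 2401*x^4/4 dx = 40353607/640.
  Sum: 5764801/128 − 40353607/384 + 40353607/640 = 5764801/1920.
  ∫_0^7/2 (u')² dx = ∫_0^7/2 (441*x^4 - 2058*x^3 + 2401*x^2) dx. Term by term:
    ∫_0^7/2 441*x^4 dx = 7411887/160;  ∫_0^7/2 -2058*x^3 dx = -2470629/32;  ∫_0^7/2 2401*x^2 dx = 823543/24.
  Sum: 7411887/160 − 2470629/32 + 823543/24 = 823543/240.
∫_0^7/2 u² dx = 5764801/1920, so ||u||_L² = 2401*sqrt(30)/240.
∫_0^7/2 (u')² dx = 823543/240, so ||u'||_L² = 343*sqrt(105)/60.
Ratio ||u||_L² / ||u'||_L² = sqrt(14)/4.
Sharp Poincaré constant on H^1_0(0, 7/2) is C_P = L/π = 7/(2*π), achieved by sin(2*π/7·x).
A polynomial bump cannot attain the sharp Poincaré constant (only the first sine eigenfunction does), so the ratio is strictly less than C_P, consistent with ||u||_L² ≤ C_P ||u'||_L².


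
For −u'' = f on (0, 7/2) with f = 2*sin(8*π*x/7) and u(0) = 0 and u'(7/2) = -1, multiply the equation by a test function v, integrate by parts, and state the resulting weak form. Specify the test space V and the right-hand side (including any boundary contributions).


V = {v ∈ H^1(0, 7/2) : v(0) = 0} (test functions vanish at x = 0 where u is specified); weak form: ∫_0^7/2 u'v' dx = ∫_0^7/2 (2*sin(8*π*x/7)) v dx − v(7/2) for all v ∈ V.

Multiply both sides by a test function v and integrate from 0 to 7/2:
  ∫_0^7/2 −u''(x) v(x) dx = ∫_0^7/2 f(x) v(x) dx.
Integrate the LHS by parts once:
  ∫_0^7/2 −u'' v dx = −[u'(x) v(x)]_0^7/2 + ∫_0^7/2 u'(x) v'(x) dx.
Thus ∫_0^7/2 u'(x) v'(x) dx = ∫_0^7/2 f(x) v(x) dx + [u'(x) v(x)]_0^7/2.
Choose V so that boundary terms are either known or forced to vanish.
Mixed BC: u(0) = 0 (Dirichlet) and u'(7/2) = -1 (Neumann). Define V = {v ∈ H^1(0, 7/2) : v(0) = 0}. Then [u' v]_0^7/2 = u'(7/2)·v(7/2) − u'(0)·0 = − v(7/2).
Weak formulation: find u (satisfying any essential BC) such that ∫_0^7/2 u'(x) v'(x) dx = ∫_0^7/2 f v dx − v(7/2) for all v ∈ V (Dirichlet at 0 absorbed into V; Neumann datum at x = 7/2 contributes the boundary term).
Substituting f(x) = 2*sin(8*π*x/7), the right-hand side is ∫_0^7/2 (2*sin(8*π*x/7)) v dx − v(7/2).
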